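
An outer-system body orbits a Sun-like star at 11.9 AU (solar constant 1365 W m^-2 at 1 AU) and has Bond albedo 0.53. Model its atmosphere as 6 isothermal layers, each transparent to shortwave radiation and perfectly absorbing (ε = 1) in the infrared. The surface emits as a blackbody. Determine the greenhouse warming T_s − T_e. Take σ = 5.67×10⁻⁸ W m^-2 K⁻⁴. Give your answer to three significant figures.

41.9 K

Flux at the orbit: S = 1365/(11.9)² = 9.639 W m^-2.
The effective emission temperature is T_e = [S(1−α)/(4σ)]^¼ = 66.85 K.
T_s = (N+1)^(1/4)·T_e = 108.7 K.
Warming: T_s − T_e = 41.89 K.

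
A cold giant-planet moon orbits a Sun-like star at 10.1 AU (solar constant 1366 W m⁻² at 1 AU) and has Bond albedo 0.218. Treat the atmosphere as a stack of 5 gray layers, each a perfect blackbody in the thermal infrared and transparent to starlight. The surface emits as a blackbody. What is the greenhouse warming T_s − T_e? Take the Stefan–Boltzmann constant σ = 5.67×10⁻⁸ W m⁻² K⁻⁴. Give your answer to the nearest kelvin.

47 kelvin

Flux at the orbit: S = 1366/(10.1)² = 13.39 W m⁻².
Top-of-atmosphere balance: σT_e⁴ = S(1−α)/4 = 2.618 W m⁻² → T_e = 82.43 K.
T_s = (N+1)^(1/4)·T_e = 129.0 K.
So the greenhouse effect raises the surface by 129.0 − 82.43 = 46.58 K.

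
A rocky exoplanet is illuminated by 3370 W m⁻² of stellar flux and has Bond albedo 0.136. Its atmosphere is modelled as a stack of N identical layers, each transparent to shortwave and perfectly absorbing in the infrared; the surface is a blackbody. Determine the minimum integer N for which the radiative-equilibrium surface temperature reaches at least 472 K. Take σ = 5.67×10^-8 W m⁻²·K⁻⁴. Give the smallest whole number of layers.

Top-of-atmosphere balance: σT_e⁴ = S(1−α)/4 = 727.9 W m⁻² → T_e = 336.6 K.
Since T_s⁴ = (N+1)T_e⁴, we need N ≥ (T_s/T_e)⁴ − 1 = 2.866.
The minimum whole number is N = 3.

3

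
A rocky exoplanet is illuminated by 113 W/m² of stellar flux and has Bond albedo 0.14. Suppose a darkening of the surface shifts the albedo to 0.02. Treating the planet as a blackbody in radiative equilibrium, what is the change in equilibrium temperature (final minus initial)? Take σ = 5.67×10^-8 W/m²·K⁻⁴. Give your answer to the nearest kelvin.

5 K

Initial: T₁ = [S(1−0.14)/(4σ)]^(1/4) = 143.9 K.
Final:   T₂ = [S(1−0.02)/(4σ)]^(1/4) = 148.7 K.
ΔT = T₂ − T₁ = 4.776 K.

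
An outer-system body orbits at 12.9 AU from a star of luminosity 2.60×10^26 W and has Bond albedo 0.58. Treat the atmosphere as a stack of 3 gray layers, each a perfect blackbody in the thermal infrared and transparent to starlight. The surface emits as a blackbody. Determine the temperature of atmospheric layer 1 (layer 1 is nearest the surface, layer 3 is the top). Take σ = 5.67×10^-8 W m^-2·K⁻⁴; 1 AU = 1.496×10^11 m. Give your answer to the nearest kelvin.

Orbital distance: d = 12.9 AU = 1.930×10^12 m.
S = L/(4πd²) = 5.555 W m^-2.
Top-of-atmosphere balance: σT_e⁴ = S(1−α)/4 = 0.5833 W m^-2 → T_e = 56.63 K.
Each opaque layer satisfies 2T_j⁴ = T_{j−1}⁴ + T_{j+1}⁴, giving T_k⁴ = (N+1−k)T_e⁴.
With k = 1: T_1 = (3+1−1)^¼·56.63 K = 74.54 K.

75 K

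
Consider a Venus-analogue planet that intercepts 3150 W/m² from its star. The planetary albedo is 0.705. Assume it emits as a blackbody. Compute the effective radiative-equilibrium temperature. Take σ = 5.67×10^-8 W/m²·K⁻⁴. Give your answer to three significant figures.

253 K

Absorbed flux (global mean): S(1−α)/4 = 3150·0.295/4 = 232.3 W/m².
In equilibrium σT⁴ equals this, so T = 253.0 K.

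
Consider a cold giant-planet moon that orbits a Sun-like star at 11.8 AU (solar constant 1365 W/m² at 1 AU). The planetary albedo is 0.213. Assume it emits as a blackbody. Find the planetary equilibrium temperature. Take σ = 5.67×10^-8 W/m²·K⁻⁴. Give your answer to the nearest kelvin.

76 K

Flux at the orbit: S = 1365/(11.8)² = 9.803 W/m².
Absorbed flux (global mean): S(1−α)/4 = 9.803·0.787/4 = 1.929 W/m².
Set σT⁴ = 1.929 → T = (1.929/σ)^(1/4) = 76.37 K.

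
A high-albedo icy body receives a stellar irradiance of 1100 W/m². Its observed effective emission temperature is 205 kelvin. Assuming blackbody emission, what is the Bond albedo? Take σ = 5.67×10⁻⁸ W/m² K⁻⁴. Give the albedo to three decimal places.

0.636

Rearranging the radiative balance, α = 1 − 4σT⁴/S.
4σT⁴ = 4·5.67×10⁻⁸·(205)⁴ = 400.6 W/m².
1−α = 400.6/1100 = 0.3641, so α = 0.6359.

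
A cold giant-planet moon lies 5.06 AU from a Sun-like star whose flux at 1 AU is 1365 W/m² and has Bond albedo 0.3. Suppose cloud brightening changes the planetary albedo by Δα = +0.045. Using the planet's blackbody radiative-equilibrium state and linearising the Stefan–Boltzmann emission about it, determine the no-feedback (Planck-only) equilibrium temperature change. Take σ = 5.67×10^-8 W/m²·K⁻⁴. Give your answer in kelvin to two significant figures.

Irradiance scales as 1/d², so S = 1365 W/m² × (1/5.06)² = 53.31 W/m².
Unperturbed T_e = [53.31·(1−0.3)/(4σ)]^¼ = 113.3 K.
The change in absorbed flux is Δ[S(1−α)/4] = −SΔα/4 = -0.5998 W/m².
Linearising σT⁴ gives d(σT⁴)/dT = 4σT_e³ = 0.3295 W/m² per K.
So ΔT₀ = -0.5998/0.3295 = -1.82 K.

-1.8 K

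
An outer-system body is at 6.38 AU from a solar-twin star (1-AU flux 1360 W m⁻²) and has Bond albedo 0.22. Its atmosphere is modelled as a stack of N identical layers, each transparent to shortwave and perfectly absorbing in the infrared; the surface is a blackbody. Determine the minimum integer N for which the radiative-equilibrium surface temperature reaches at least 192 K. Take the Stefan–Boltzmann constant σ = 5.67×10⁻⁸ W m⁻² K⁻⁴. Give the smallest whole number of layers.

By the inverse-square law, S = 1360/6.38² = 33.41 W m⁻².
OLR = S(1−α)/4 = 6.515 W m⁻²; the top layer radiates at T_e = 103.5 K.
Since T_s⁴ = (N+1)T_e⁴, we need N ≥ (T_s/T_e)⁴ − 1 = 10.826.
Rounding up, N = 11.

11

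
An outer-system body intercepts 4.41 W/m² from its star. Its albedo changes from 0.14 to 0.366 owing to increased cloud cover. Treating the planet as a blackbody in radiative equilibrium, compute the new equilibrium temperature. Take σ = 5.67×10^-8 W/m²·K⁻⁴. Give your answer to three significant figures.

T₂ = [S(1−α₂)/(4σ)]^(1/4) = [4.410·0.634/(4σ)]^(1/4) = 59.25 K.

59.3 K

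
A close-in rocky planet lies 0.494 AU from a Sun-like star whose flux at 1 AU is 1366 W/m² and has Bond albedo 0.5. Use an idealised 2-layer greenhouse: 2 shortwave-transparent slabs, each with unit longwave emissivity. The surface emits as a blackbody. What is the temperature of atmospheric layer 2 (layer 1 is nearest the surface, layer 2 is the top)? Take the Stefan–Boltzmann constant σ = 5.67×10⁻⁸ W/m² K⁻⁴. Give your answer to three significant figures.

333 K

By the inverse-square law, S = 1366/0.494² = 5598 W/m².
The effective emission temperature is T_e = [S(1−α)/(4σ)]^¼ = 333.3 K.
The net upward flux σT_e⁴ is constant between every pair of levels, so T_k⁴ = (N+1−k)T_e⁴.
T_2 = (1)^(1/4)·333.3 = 333.3 K.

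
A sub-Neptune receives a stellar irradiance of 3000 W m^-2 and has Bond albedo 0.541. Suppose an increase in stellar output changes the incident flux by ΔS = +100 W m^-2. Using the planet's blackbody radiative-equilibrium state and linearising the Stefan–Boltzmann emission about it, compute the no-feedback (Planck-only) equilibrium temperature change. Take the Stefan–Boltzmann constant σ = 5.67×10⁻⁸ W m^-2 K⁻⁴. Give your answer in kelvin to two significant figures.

Reference equilibrium: T_e = [S(1−α)/(4σ)]^(1/4) = 279.1 K.
TOA radiative forcing: ΔF = (1−α)ΔS/4 = 0.459·(+100)/4 = 11.47 W m^-2.
Linearising σT⁴ gives d(σT⁴)/dT = 4σT_e³ = 4.933 W m^-2 per K.
ΔT₀ = ΔF/λ_P = 11.47/4.933 = 2.33 K.

2.3 K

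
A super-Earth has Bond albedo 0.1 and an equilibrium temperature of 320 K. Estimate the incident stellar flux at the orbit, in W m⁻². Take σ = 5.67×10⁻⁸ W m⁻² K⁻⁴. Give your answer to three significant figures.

From S(1−α)/4 = σT⁴: S = 4σT⁴/(1−α).
σT⁴ = 5.67×10⁻⁸·(320)⁴ = 594.5 W m⁻².
S = 4·594.5/0.9 = 2642 W m⁻².

2640 W m⁻²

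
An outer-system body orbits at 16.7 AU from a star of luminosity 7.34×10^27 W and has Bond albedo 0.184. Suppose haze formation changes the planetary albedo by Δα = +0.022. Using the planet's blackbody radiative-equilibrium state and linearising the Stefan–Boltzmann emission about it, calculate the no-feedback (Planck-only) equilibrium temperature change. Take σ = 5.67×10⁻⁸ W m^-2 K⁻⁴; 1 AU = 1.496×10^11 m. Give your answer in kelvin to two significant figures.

-0.91 kelvin

Orbital distance: d = 16.7 AU = 2.498×10^12 m.
Spreading L over a sphere of radius d: S = 7.34×10^27/(4π·2.50×10^12²) = 93.58 W m^-2.
The baseline emission temperature is T_e = 135.5 K.
TOA radiative forcing: ΔF = −S·Δα/4 = −93.58·(+0.022)/4 = -0.5147 W m^-2.
Linearising σT⁴ gives d(σT⁴)/dT = 4σT_e³ = 0.5637 W m^-2 per K.
ΔT₀ = ΔF/λ_P = -0.5147/0.5637 = -0.913 K.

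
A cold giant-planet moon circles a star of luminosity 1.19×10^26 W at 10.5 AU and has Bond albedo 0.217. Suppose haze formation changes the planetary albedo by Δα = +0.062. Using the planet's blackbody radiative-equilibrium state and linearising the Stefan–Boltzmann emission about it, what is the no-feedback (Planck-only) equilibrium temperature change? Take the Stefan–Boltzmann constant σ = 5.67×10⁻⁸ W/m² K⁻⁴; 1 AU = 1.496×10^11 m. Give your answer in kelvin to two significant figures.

Orbital distance: d = 10.5 AU = 1.571×10^12 m.
S = L/(4πd²) = 3.838 W/m².
The baseline emission temperature is T_e = 60.33 K.
TOA radiative forcing: ΔF = −S·Δα/4 = −3.838·(+0.062)/4 = -0.05949 W/m².
Linearising σT⁴ gives d(σT⁴)/dT = 4σT_e³ = 0.04981 W/m² per K.
ΔT₀ = ΔF/λ_P = -0.05949/0.04981 = -1.19 K.

-1.2 K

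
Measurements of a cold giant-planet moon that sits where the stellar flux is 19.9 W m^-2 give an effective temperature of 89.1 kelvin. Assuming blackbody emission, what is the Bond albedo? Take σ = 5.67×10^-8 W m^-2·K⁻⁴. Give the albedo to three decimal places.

Rearranging the radiative balance, α = 1 − 4σT⁴/S.
4σT⁴ = 4·5.67×10⁻⁸·(89.1)⁴ = 14.29 W m^-2.
1−α = 14.29/19.90 = 0.7183, so α = 0.2817.

0.282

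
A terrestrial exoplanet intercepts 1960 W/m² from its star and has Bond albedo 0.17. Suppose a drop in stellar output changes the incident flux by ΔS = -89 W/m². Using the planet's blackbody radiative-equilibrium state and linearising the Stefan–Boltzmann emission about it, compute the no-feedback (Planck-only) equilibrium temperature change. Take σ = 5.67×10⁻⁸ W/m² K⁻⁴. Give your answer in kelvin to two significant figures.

Unperturbed T_e = [1960·(1−0.17)/(4σ)]^¼ = 291.0 K.
TOA radiative forcing: ΔF = (1−α)ΔS/4 = 0.83·(-89)/4 = -18.47 W/m².
The Planck feedback parameter is 4σT_e³ = 5.590 W/m²/K.
So ΔT₀ = -18.47/5.590 = -3.30 K.

-3.3 kelvin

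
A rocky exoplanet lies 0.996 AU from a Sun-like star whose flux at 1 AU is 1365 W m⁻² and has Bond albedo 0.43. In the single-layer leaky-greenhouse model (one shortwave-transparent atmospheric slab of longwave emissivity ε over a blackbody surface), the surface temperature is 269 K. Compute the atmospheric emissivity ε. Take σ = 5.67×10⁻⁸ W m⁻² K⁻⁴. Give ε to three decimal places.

0.679

Flux at the orbit: S = 1365/(0.996)² = 1376 W m⁻².
First, T_e = [1376·(1−0.43)/(4σ)]^(1/4) = 242.5 K.
Inverting T_s⁴ = 2T_e⁴/(2−ε): (T_e/T_s)⁴ = 0.6604, so ε = 2(1 − 0.6604) = 0.6791.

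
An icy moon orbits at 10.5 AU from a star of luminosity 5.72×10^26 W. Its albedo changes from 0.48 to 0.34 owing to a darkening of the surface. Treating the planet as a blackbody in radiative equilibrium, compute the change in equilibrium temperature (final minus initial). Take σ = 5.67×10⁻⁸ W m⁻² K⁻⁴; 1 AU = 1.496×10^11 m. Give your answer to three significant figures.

4.95 kelvin

Orbital distance: d = 10.5 AU = 1.571×10^12 m.
Spreading L over a sphere of radius d: S = 5.72×10^26/(4π·1.57×10^12²) = 18.45 W m⁻².
Before: T₁ = [18.45·0.52/(4σ)]^(1/4) = 80.64 K.
After:  T₂ = [18.45·0.66/(4σ)]^(1/4) = 85.60 K.
Change: 85.60 − 80.64 = 4.953 K.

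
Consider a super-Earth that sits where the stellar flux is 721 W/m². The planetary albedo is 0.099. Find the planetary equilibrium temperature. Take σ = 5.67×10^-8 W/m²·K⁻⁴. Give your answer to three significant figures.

Averaging over the sphere, the absorbed flux is S(1−α)/4 = 162.4 W/m².
Set σT⁴ = 162.4 → T = (162.4/σ)^(1/4) = 231.3 K.

231 K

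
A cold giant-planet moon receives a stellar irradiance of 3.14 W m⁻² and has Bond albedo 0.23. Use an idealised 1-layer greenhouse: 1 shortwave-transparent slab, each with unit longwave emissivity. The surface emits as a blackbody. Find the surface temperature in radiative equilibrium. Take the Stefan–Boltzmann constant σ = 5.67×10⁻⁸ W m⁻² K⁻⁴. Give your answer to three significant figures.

68.0 kelvin

The effective emission temperature is T_e = [S(1−α)/(4σ)]^¼ = 57.14 K.
For an N-layer opaque stack, T_s⁴ = (N+1)T_e⁴, hence T_s = (2)^(1/4)×57.14 K = 67.95 K.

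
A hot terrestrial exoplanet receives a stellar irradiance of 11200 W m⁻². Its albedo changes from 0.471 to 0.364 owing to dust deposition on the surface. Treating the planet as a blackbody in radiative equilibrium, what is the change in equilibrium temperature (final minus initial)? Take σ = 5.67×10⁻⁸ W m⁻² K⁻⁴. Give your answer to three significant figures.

Before: T₁ = [11200·0.529/(4σ)]^(1/4) = 402.0 K.
With α = 0.364, T₂ = 421.0 K.
Change: 421.0 − 402.0 = 18.95 K.

18.9 kelvin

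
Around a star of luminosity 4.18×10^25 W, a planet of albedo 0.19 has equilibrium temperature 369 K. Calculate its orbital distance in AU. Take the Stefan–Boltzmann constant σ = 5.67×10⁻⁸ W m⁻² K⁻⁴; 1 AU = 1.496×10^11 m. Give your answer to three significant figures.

0.169 AU

Energy balance gives S = 4σT⁴/(1−α) = 5191 W m⁻².
From L = 4πd²S, d = √(4.18×10^25/(4π·5191)) = 2.531×10^10 m = 0.1692 AU.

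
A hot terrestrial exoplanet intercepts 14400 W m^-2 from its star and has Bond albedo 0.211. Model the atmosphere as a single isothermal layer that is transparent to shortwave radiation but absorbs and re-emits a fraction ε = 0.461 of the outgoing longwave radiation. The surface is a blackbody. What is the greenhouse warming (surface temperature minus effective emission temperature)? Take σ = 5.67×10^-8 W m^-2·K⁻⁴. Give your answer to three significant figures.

Effective emission temperature (TOA balance): σT_e⁴ = S(1−α)/4 = 2840 W m^-2 → T_e = 473.1 K.
For a single slab of emissivity ε, T_s⁴ = 2T_e⁴/(2−ε); thus T_s = 473.1·(1.3)^(1/4) = 505.1 K.
T_s − T_e = 505.1 − 473.1 = 32.03 K.

32.0 K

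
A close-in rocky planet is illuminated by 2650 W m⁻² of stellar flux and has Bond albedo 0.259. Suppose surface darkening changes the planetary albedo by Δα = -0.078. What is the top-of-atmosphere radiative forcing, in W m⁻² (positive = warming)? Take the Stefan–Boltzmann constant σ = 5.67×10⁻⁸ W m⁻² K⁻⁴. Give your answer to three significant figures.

51.7 W m⁻²

The change in absorbed flux is Δ[S(1−α)/4] = −SΔα/4 = 51.67 W m⁻².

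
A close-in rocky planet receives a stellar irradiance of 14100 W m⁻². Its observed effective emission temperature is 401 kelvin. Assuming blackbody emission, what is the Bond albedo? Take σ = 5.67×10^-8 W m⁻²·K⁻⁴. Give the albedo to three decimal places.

0.584

Rearranging the radiative balance, α = 1 − 4σT⁴/S.
σT⁴ = 1466 W m⁻², so 4σT⁴ = 5864 W m⁻².
1−α = 5864/14100 = 0.4159, so α = 0.5841.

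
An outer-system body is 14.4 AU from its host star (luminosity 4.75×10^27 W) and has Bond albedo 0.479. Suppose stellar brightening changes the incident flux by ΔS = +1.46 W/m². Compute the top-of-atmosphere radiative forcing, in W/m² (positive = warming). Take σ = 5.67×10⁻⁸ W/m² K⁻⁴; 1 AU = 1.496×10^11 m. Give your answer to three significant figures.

0.190 W/m²

Orbital distance: d = 14.4 AU = 2.154×10^12 m.
Spreading L over a sphere of radius d: S = 4.75×10^27/(4π·2.15×10^12²) = 81.45 W/m².
ΔF = Δ[S(1−α)]/4 = (1−0.479)·+1.46/4 = 0.1902 W/m².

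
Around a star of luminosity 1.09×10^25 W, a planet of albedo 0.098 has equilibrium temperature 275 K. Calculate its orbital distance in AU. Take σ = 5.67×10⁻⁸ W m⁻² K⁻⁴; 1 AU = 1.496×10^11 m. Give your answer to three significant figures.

0.164 AU

Energy balance gives S = 4σT⁴/(1−α) = 1438 W m⁻².
From L = 4πd²S, d = √(1.09×10^25/(4π·1438)) = 2.456×10^10 m = 0.1642 AU.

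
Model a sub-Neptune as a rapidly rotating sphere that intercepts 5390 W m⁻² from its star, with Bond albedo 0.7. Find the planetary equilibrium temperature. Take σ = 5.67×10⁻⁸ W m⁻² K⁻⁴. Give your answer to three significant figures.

291 kelvin

Averaging over the sphere, the absorbed flux is S(1−α)/4 = 404.3 W m⁻².
In equilibrium σT⁴ equals this, so T = 290.6 K.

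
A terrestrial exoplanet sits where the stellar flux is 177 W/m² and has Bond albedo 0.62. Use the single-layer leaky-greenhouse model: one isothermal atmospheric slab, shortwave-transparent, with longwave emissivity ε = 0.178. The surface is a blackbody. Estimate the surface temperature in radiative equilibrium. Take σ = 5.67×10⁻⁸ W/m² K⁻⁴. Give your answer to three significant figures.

Effective emission temperature (TOA balance): σT_e⁴ = S(1−α)/4 = 16.82 W/m² → T_e = 131.2 K.
For a single slab of emissivity ε, T_s⁴ = 2T_e⁴/(2−ε); thus T_s = 131.2·(1.098)^(1/4) = 134.3 K.

134 kelvin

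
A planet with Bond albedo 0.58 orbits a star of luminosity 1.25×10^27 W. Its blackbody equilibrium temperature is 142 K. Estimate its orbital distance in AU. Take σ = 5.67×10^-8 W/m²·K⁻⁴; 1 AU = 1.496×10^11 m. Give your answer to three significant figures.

4.50 AU

Required flux: S = 4σT⁴/(1−α) = 219.6 W/m².
Then d = [L/(4πS)]^(1/2) = 6.731×10^11 m, i.e. 4.499 AU.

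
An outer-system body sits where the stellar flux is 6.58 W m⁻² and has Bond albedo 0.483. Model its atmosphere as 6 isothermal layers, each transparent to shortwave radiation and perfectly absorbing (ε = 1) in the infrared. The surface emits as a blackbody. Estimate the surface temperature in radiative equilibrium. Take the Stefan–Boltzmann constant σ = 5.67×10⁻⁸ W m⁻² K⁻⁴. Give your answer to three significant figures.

The effective emission temperature is T_e = [S(1−α)/(4σ)]^¼ = 62.23 K.
For an N-layer opaque stack, T_s⁴ = (N+1)T_e⁴, hence T_s = (7)^(1/4)×62.23 K = 101.2 K.

101 kelvin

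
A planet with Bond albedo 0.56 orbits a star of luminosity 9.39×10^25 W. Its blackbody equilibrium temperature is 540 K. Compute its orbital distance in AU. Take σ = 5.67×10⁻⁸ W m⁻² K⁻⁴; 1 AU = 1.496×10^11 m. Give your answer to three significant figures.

0.0873 AU

Energy balance gives S = 4σT⁴/(1−α) = 43830 W m⁻².
Then d = [L/(4πS)]^(1/2) = 1.306×10^10 m, i.e. 0.08728 AU.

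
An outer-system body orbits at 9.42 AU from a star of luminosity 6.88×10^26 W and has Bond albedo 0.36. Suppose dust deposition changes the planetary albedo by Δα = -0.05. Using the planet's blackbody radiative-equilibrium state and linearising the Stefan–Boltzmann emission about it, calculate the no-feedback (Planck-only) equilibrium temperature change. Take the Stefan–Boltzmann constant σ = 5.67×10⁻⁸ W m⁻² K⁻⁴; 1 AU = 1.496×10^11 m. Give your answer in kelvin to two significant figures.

d = 9.42 × 1.496×10^11 m = 1.409×10^12 m.
Flux at the orbit: S = L/(4πd²) = 6.88×10^26/(4π·(1.41×10^12)²) = 27.57 W m⁻².
Reference equilibrium: T_e = [S(1−α)/(4σ)]^(1/4) = 93.92 K.
TOA radiative forcing: ΔF = −S·Δα/4 = −27.57·(-0.05)/4 = 0.3446 W m⁻².
Planck response: λ_P = 4σT_e³ = 4·5.67×10⁻⁸·(93.92)³ = 0.1879 W m⁻²/K.
ΔT₀ = ΔF/λ_P = 0.3446/0.1879 = 1.83 K.

1.8 K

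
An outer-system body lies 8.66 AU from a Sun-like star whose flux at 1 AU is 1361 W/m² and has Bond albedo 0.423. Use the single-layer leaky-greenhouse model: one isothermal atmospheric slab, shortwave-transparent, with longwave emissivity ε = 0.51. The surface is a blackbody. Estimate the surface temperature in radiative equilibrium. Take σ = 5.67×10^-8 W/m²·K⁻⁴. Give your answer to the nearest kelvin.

By the inverse-square law, S = 1361/8.66² = 18.15 W/m².
Effective emission temperature (TOA balance): σT_e⁴ = S(1−α)/4 = 2.618 W/m² → T_e = 82.43 K.
Surface balance with a leaky layer gives σT_s⁴ = σT_e⁴·2/(2−ε), so T_s = T_e·[2/(2−0.51)]^(1/4) = 88.73 K.

89 K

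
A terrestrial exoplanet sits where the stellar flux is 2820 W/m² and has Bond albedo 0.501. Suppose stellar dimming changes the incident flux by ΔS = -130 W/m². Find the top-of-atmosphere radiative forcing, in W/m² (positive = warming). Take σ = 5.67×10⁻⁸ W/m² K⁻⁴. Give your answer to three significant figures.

ΔF = Δ[S(1−α)]/4 = (1−0.501)·-130/4 = -16.22 W/m².

-16.2 W/m²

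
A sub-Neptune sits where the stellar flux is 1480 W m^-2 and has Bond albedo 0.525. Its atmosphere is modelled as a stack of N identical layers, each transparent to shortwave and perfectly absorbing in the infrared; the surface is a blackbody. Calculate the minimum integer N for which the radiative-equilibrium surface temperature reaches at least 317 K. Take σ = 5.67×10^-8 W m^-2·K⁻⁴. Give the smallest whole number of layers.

Top-of-atmosphere balance: σT_e⁴ = S(1−α)/4 = 175.8 W m^-2 → T_e = 236.0 K.
T_s = (N+1)^(1/4)·T_e ≥ 317 K requires N+1 ≥ (T_s/T_e)⁴ = (317/236.0)⁴ = 3.258.
So N ≥ 2.258; the smallest integer is N = 3.

3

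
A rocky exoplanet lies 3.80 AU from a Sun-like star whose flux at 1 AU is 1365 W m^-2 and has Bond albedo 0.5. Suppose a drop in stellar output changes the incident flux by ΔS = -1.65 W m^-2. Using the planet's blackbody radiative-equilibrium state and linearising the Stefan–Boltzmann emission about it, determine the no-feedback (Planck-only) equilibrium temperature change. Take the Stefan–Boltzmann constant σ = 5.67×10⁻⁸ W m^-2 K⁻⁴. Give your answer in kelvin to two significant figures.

-0.52 K

By the inverse-square law, S = 1365/3.80² = 94.53 W m^-2.
The baseline emission temperature is T_e = 120.1 K.
TOA radiative forcing: ΔF = (1−α)ΔS/4 = 0.5·(-1.65)/4 = -0.2062 W m^-2.
The Planck feedback parameter is 4σT_e³ = 0.3934 W m^-2/K.
So ΔT₀ = -0.2062/0.3934 = -0.524 K.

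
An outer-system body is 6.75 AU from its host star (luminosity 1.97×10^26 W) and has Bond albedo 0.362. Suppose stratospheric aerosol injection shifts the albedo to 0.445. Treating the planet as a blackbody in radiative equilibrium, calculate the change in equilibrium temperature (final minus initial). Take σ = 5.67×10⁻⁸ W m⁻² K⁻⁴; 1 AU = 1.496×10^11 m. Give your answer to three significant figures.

-2.78 kelvin

d = 6.75 × 1.496×10^11 m = 1.010×10^12 m.
S = L/(4πd²) = 15.37 W m⁻².
Before: T₁ = [15.37·0.638/(4σ)]^(1/4) = 81.09 K.
Final:   T₂ = [S(1−0.445)/(4σ)]^(1/4) = 78.32 K.
Change: 78.32 − 81.09 = -2.777 K.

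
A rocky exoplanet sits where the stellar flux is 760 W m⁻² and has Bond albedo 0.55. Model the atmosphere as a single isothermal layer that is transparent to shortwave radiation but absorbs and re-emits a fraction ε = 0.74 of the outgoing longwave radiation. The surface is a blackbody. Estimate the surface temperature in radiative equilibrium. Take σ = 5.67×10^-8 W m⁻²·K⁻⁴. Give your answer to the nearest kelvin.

221 K

Effective emission temperature (TOA balance): σT_e⁴ = S(1−α)/4 = 85.50 W m⁻² → T_e = 197.1 K.
Surface balance with a leaky layer gives σT_s⁴ = σT_e⁴·2/(2−ε), so T_s = T_e·[2/(2−0.74)]^(1/4) = 221.2 K.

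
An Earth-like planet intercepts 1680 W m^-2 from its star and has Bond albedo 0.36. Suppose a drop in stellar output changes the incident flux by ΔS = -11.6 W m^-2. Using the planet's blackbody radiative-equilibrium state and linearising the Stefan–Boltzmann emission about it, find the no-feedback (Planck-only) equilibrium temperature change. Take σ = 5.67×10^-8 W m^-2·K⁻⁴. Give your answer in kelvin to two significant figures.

Reference equilibrium: T_e = [S(1−α)/(4σ)]^(1/4) = 262.4 K.
TOA radiative forcing: ΔF = (1−α)ΔS/4 = 0.64·(-11.6)/4 = -1.856 W m^-2.
Planck response: λ_P = 4σT_e³ = 4·5.67×10⁻⁸·(262.4)³ = 4.098 W m^-2/K.
ΔT₀ = ΔF/λ_P = -1.856/4.098 = -0.453 K.

-0.45 kelvin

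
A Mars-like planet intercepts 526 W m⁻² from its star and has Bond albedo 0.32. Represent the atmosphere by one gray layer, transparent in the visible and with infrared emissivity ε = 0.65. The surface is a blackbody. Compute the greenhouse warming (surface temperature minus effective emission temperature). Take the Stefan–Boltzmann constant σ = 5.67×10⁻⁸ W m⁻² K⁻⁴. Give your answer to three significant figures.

At the top of the atmosphere, σT_e⁴ = S(1−α)/4 = 89.42 W m⁻², giving T_e = 199.3 K.
Surface balance with a leaky layer gives σT_s⁴ = σT_e⁴·2/(2−ε), so T_s = T_e·[2/(2−0.65)]^(1/4) = 219.9 K.
T_s − T_e = 219.9 − 199.3 = 20.58 K.

20.6 kelvin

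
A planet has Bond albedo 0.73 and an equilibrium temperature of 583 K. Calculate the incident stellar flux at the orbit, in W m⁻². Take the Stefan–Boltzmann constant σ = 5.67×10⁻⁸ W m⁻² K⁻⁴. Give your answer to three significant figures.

97000 W m⁻²

Invert the energy balance for S: S = 4σT⁴/(1−α).
σT⁴ = 5.67×10⁻⁸·(583)⁴ = 6550 W m⁻².
S = 4·6550/0.27 = 97040 W m⁻².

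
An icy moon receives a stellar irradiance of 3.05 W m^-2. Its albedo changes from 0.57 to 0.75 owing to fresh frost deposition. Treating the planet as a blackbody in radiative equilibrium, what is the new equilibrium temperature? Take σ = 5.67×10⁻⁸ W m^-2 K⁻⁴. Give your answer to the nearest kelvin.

43 K

New equilibrium: T₂ = [(1−0.75)·3.050/(4σ)]^(1/4) = 42.82 K.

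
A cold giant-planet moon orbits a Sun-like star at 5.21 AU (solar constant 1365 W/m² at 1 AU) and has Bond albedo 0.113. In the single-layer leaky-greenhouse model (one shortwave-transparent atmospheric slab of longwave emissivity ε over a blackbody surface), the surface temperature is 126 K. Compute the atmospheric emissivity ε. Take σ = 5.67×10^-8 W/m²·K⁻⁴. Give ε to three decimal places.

Flux at the orbit: S = 1365/(5.21)² = 50.29 W/m².
Effective temperature: T_e = [S(1−α)/(4σ)]^(1/4) = 118.4 K.
T_s⁴ = T_e⁴·2/(2−ε) → ε = 2 − 2(T_e/T_s)⁴ = 2 − 2·(118.4/126)⁴ = 0.4394.

0.439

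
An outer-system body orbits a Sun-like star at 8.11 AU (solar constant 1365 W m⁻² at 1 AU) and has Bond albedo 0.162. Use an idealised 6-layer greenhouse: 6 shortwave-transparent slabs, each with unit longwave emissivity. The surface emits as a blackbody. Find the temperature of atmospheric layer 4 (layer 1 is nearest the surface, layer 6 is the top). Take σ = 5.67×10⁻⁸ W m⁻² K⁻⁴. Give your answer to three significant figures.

123 K

By the inverse-square law, S = 1365/8.11² = 20.75 W m⁻².
The effective emission temperature is T_e = [S(1−α)/(4σ)]^¼ = 93.58 K.
The net upward flux σT_e⁴ is constant between every pair of levels, so T_k⁴ = (N+1−k)T_e⁴.
With k = 4: T_4 = (6+1−4)^¼·93.58 K = 123.2 K.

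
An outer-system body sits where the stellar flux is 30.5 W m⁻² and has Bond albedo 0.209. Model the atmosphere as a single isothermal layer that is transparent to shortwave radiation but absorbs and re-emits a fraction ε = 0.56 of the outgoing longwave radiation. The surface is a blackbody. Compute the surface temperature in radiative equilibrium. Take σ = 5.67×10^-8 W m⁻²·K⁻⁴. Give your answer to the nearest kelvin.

110 K

At the top of the atmosphere, σT_e⁴ = S(1−α)/4 = 6.031 W m⁻², giving T_e = 101.6 K.
The surface balance (absorbed SW + ε·downward IR = σT_s⁴) with T_a⁴ = T_s⁴/2 reduces to T_s = T_e·[2/(2−ε)]^¼ = 110.2 K.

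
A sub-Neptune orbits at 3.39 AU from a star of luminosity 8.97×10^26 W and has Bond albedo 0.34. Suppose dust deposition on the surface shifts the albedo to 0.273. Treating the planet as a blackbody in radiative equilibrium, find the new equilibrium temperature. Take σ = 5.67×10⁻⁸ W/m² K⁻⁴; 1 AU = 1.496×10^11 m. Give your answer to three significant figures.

d = 3.39 × 1.496×10^11 m = 5.071×10^11 m.
Flux at the orbit: S = L/(4πd²) = 8.97×10^26/(4π·(5.07×10^11)²) = 277.5 W/m².
With the new albedo, S(1−α₂)/4 = 50.44 W/m², so T₂ = 172.7 K.

173 K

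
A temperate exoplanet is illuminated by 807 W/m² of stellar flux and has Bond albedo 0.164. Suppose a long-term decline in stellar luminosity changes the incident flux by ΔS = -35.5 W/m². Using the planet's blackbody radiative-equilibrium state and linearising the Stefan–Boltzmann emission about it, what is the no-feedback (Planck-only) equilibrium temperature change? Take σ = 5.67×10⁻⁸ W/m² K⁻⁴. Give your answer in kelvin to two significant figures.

-2.6 K

Reference equilibrium: T_e = [S(1−α)/(4σ)]^(1/4) = 233.5 K.
Only a fraction (1−α) is absorbed and it's spread over 4πR², so ΔF = (1−α)ΔS/4 = -7.419 W/m².
Linearising σT⁴ gives d(σT⁴)/dT = 4σT_e³ = 2.889 W/m² per K.
ΔT₀ = ΔF/λ_P = -7.419/2.889 = -2.57 K.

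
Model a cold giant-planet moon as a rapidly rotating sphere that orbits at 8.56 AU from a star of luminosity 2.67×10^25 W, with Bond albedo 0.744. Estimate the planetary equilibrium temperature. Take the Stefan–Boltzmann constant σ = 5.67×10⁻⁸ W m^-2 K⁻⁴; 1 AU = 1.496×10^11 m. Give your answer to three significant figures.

d = 8.56 × 1.496×10^11 m = 1.281×10^12 m.
S = L/(4πd²) = 1.296 W m^-2.
Absorbed flux (global mean): S(1−α)/4 = 1.296·0.256/4 = 0.08292 W m^-2.
In equilibrium σT⁴ equals this, so T = 34.78 K.

34.8 K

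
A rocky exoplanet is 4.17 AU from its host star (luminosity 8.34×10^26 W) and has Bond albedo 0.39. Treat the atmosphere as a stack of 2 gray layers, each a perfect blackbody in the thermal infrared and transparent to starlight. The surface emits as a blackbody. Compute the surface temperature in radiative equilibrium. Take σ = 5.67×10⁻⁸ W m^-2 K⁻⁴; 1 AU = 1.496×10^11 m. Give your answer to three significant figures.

Orbital distance: d = 4.17 AU = 6.238×10^11 m.
S = L/(4πd²) = 170.5 W m^-2.
Top-of-atmosphere balance: σT_e⁴ = S(1−α)/4 = 26.01 W m^-2 → T_e = 146.3 K.
With N = 2 opaque layers, T_s = (N+1)^(1/4)·T_e = 3^(1/4)·146.3 = 192.6 K.

193 K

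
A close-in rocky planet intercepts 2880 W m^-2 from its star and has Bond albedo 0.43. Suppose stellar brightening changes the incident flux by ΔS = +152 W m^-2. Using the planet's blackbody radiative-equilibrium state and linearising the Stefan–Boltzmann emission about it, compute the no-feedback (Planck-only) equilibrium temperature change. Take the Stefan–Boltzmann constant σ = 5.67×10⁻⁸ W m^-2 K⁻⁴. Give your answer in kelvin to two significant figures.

3.8 K

Reference equilibrium: T_e = [S(1−α)/(4σ)]^(1/4) = 291.7 K.
Only a fraction (1−α) is absorbed and it's spread over 4πR², so ΔF = (1−α)ΔS/4 = 21.66 W m^-2.
The Planck feedback parameter is 4σT_e³ = 5.628 W m^-2/K.
Hence the no-feedback warming is ΔF/(4σT_e³) = 3.85 K.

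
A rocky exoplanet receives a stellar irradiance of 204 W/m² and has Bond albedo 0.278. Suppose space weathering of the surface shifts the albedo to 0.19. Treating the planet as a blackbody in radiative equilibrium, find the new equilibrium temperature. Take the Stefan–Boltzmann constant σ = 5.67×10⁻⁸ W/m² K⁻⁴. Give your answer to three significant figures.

164 K

With the new albedo, S(1−α₂)/4 = 41.31 W/m², so T₂ = 164.3 K.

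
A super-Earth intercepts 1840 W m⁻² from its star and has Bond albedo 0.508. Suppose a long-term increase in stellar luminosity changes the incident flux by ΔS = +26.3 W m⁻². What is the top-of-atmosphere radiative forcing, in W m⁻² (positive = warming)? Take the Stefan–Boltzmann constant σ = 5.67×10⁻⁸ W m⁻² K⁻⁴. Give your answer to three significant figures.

3.23 W m⁻²

TOA radiative forcing: ΔF = (1−α)ΔS/4 = 0.492·(+26.3)/4 = 3.235 W m⁻².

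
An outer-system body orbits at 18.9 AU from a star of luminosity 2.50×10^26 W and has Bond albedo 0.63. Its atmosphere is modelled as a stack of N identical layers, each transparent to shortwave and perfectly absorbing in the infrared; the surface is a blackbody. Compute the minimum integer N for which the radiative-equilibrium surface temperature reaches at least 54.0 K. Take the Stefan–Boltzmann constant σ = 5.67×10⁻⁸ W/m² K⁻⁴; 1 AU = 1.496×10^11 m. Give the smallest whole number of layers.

2

Orbital distance: d = 18.9 AU = 2.827×10^12 m.
Spreading L over a sphere of radius d: S = 2.50×10^26/(4π·2.83×10^12²) = 2.489 W/m².
OLR = S(1−α)/4 = 0.2302 W/m²; the top layer radiates at T_e = 44.89 K.
T_s = (N+1)^(1/4)·T_e ≥ 54.0 K requires N+1 ≥ (T_s/T_e)⁴ = (54.0/44.89)⁴ = 2.094.
So N ≥ 1.094; the smallest integer is N = 2.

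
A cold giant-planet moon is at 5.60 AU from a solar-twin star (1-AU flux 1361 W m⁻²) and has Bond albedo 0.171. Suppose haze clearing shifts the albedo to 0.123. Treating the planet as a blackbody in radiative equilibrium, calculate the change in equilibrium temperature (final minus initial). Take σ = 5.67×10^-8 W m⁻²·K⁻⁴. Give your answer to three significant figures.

Flux at the orbit: S = 1361/(5.60)² = 43.40 W m⁻².
Initial: T₁ = [S(1−0.171)/(4σ)]^(1/4) = 112.2 K.
Final:   T₂ = [S(1−0.123)/(4σ)]^(1/4) = 113.8 K.
ΔT = T₂ − T₁ = 1.590 K.

1.59 K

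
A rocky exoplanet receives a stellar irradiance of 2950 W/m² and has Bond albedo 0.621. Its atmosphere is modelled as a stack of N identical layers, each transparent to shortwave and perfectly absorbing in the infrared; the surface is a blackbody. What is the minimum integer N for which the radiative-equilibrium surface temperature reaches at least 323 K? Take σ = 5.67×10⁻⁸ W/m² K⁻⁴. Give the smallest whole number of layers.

Top-of-atmosphere balance: σT_e⁴ = S(1−α)/4 = 279.5 W/m² → T_e = 265.0 K.
Since T_s⁴ = (N+1)T_e⁴, we need N ≥ (T_s/T_e)⁴ − 1 = 1.208.
So N ≥ 1.208; the smallest integer is N = 2.

2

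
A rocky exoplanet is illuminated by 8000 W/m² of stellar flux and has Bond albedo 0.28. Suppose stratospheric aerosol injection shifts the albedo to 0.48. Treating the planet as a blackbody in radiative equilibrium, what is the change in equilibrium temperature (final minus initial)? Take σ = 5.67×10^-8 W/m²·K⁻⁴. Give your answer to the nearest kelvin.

With α = 0.28, T₁ = 399.2 K.
With α = 0.48, T₂ = 368.0 K.
Change: 368.0 − 399.2 = -31.19 K.

-31 kelvin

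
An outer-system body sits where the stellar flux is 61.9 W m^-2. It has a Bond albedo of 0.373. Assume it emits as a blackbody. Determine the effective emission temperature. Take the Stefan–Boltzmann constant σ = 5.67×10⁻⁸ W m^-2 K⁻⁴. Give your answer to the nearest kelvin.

114 K

Absorbed flux (global mean): S(1−α)/4 = 61.90·0.627/4 = 9.703 W m^-2.
Balancing against σT⁴: T = (9.703/5.67×10⁻⁸)^(1/4) = 114.4 K.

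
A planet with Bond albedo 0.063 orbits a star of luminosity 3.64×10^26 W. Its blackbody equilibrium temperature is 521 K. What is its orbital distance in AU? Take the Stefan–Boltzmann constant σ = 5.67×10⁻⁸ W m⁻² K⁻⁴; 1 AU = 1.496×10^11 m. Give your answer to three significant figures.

Required flux: S = 4σT⁴/(1−α) = 17830 W m⁻².
From L = 4πd²S, d = √(3.64×10^26/(4π·17830)) = 4.030×10^10 m = 0.2694 AU.

0.269 AU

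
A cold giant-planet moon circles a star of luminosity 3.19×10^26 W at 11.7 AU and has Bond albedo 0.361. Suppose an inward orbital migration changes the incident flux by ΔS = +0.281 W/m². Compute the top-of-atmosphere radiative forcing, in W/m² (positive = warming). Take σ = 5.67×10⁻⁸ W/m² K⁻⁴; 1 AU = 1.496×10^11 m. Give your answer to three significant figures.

Orbital distance: d = 11.7 AU = 1.750×10^12 m.
Flux at the orbit: S = L/(4πd²) = 3.19×10^26/(4π·(1.75×10^12)²) = 8.286 W/m².
ΔF = Δ[S(1−α)]/4 = (1−0.361)·+0.281/4 = 0.04489 W/m².

0.0449 W/m²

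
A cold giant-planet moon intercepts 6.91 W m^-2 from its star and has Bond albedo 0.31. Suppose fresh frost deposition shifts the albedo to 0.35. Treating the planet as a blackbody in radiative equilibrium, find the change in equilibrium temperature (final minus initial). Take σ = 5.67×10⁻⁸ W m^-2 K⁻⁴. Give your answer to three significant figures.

With α = 0.31, T₁ = 67.71 K.
Final:   T₂ = [S(1−0.35)/(4σ)]^(1/4) = 66.71 K.
Change: 66.71 − 67.71 = -1.003 K.

-1.00 K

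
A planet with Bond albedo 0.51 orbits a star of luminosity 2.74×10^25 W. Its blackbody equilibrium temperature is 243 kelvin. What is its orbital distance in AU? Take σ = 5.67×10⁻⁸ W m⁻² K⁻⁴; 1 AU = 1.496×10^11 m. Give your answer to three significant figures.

0.246 AU

Required flux: S = 4σT⁴/(1−α) = 1614 W m⁻².
Then d = [L/(4πS)]^(1/2) = 3.676×10^10 m, i.e. 0.2457 AU.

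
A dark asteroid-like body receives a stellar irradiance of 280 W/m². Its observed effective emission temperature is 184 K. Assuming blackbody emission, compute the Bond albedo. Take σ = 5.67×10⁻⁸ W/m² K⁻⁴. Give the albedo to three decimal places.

Rearranging the radiative balance, α = 1 − 4σT⁴/S.
4σT⁴ = 4·5.67×10⁻⁸·(184)⁴ = 260.0 W/m².
Hence α = 1 − 260.0/280.0 = 0.0716.

0.072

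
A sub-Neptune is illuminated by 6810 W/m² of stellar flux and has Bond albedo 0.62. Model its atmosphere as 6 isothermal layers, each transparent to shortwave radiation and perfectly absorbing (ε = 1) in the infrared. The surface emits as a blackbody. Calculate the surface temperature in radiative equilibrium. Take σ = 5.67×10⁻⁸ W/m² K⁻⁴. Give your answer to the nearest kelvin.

The effective emission temperature is T_e = [S(1−α)/(4σ)]^¼ = 326.8 K.
Layer-by-layer balance gives σT_s⁴ = (N+1)σT_e⁴, so T_s = 7^¼·326.8 = 531.6 K.

532 K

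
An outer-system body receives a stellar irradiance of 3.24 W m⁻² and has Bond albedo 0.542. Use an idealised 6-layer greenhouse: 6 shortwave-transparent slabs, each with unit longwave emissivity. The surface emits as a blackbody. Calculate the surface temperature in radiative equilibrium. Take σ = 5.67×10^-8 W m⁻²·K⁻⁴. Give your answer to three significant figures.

82.3 K

OLR = S(1−α)/4 = 0.3710 W m⁻²; the top layer radiates at T_e = 50.58 K.
For an N-layer opaque stack, T_s⁴ = (N+1)T_e⁴, hence T_s = (7)^(1/4)×50.58 K = 82.27 K.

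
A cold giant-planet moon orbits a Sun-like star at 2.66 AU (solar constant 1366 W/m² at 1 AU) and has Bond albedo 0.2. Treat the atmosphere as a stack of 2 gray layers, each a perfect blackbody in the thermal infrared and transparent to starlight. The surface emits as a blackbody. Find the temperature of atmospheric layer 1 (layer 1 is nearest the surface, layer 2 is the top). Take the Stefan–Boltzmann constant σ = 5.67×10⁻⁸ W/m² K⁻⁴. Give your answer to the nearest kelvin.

Flux at the orbit: S = 1366/(2.66)² = 193.1 W/m².
The effective emission temperature is T_e = [S(1−α)/(4σ)]^¼ = 161.5 K.
Each opaque layer satisfies 2T_j⁴ = T_{j−1}⁴ + T_{j+1}⁴, giving T_k⁴ = (N+1−k)T_e⁴.
T_1 = (2)^(1/4)·161.5 = 192.1 K.

192 kelvin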